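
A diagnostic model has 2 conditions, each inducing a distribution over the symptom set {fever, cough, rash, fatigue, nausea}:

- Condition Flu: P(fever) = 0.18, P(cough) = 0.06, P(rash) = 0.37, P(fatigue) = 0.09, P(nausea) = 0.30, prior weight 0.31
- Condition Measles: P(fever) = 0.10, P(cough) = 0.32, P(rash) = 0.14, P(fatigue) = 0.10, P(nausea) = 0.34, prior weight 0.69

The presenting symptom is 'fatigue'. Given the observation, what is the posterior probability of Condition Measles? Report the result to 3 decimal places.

0.712

Posterior ∝ prior × likelihood, so P(k | x) ∝ P(Z=k) f_k(x); normalise over all components.
Evaluate each component's likelihood at the observed value:
  f_Flu = 0.09
  f_Measles = 0.1
Weight by the priors:
  P(Z=Flu)·f_Flu = 0.31 × 0.09 = 0.0279
  P(Z=Measles)·f_Measles = 0.69 × 0.1 = 0.069
Normaliser: 0.0279 + 0.069 = 0.0969
So the posterior for Condition Measles is 0.069 / 0.0969 ≈ 0.712.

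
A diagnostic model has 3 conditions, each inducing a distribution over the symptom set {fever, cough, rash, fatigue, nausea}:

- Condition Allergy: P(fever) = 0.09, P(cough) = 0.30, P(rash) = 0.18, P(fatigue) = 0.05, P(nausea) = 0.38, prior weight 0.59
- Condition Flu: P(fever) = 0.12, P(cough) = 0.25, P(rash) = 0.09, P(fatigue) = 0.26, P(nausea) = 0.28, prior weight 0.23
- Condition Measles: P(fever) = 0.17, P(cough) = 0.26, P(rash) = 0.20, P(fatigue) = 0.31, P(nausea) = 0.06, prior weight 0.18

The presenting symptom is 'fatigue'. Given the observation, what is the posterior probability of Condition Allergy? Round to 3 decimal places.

The responsibility of component k is P(Z=k) f_k(x) divided by Σ_j P(Z=j) f_j(x).
Categorical probabilities:
  p_Allergy = 0.05
  p_Flu = 0.26
  p_Measles = 0.31
Weight by the priors:
  P(Z=Allergy)·p_Allergy = 0.59 × 0.05 = 0.0295
  P(Z=Flu)·p_Flu = 0.23 × 0.26 = 0.0598
  P(Z=Measles)·p_Measles = 0.18 × 0.31 = 0.0558
Evidence: 0.0295 + 0.0598 + 0.0558 = 0.1451
P(Condition Allergy | data) = 0.0295 / 0.1451 ≈ 0.203

0.203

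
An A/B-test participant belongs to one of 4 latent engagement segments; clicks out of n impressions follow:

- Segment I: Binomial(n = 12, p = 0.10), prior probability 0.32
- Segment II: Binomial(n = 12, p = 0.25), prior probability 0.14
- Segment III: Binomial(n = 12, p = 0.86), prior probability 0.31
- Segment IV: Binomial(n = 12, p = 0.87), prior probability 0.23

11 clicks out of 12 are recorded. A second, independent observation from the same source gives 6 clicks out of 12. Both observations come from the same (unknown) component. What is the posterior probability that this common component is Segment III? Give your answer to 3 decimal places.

Posterior ∝ prior × likelihood, so P(k | x) ∝ w_k f_k(x); normalise over all components.
Since both observations come from the same component, the likelihood for component k is f_k(x₁)·f_k(x₂).
  L_I = [C(12,11)·0.10^11·0.90^1 = 12·1e-11·0.9 = 1.08e-10] × [0.000491051] = 5.30336e-14
  L_II = [C(12,11)·0.25^11·0.75^1 = 12·2.38419e-07·0.75 = 2.14577e-06] × [0.0401495] = 8.61514e-08
  L_III = [C(12,11)·0.86^11·0.14^1 = 12·0.190319·0.14 = 0.319737] × [0.00281469] = 0.00089996
  L_IV = [C(12,11)·0.87^11·0.13^1 = 12·0.216128·0.13 = 0.33716] × [0.00193396] = 0.000652055
Unnormalised posteriors:
  w_I·L_I = 0.32 × 5.30336e-14 = 1.69707e-14
  w_II·L_II = 0.14 × 8.61514e-08 = 1.20612e-08
  w_III·L_III = 0.31 × 0.00089996 = 0.000278988
  w_IV·L_IV = 0.23 × 0.000652055 = 0.000149973
Marginal: 1.69707e-14 + 1.20612e-08 + 0.000278988 + 0.000149973 = 0.000428972
So the posterior for Segment III is 0.000278988 / 0.000428972 ≈ 0.650.

0.650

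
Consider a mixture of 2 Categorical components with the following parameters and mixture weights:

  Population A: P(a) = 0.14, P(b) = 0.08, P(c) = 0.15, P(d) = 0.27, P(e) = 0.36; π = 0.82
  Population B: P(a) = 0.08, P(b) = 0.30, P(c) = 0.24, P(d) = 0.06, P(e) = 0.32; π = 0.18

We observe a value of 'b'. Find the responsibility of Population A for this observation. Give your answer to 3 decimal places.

Posterior ∝ prior × likelihood, so P(k | x) ∝ w_k f_k(x); normalise over all components.
Categorical probabilities:
  L_A = 0.08
  L_B = 0.3
Weight by the priors:
  w_A·L_A = 0.82 × 0.08 = 0.0656
  w_B·L_B = 0.18 × 0.3 = 0.054
Marginal: 0.0656 + 0.054 = 0.1196
P(Population A | 'b') ≈ 0.548

0.548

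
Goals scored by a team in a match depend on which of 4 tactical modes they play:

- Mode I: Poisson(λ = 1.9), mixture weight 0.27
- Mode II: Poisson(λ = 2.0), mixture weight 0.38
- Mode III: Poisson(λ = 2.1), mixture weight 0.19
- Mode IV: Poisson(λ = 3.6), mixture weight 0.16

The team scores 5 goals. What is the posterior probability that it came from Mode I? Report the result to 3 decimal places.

Apply Bayes' rule: the posterior for each component is proportional to its prior times its likelihood at x.
Component likelihoods at x = 5 goals:
  L_I = 0.0308622
  L_II = 0.0360894
  L_III = 0.041677
  L_IV = 0.13768
Weight by the priors:
  π_I·L_I = 0.27 × 0.0308622 = 0.0083328
  π_II·L_II = 0.38 × 0.0360894 = 0.013714
  π_III·L_III = 0.19 × 0.041677 = 0.00791864
  π_IV·L_IV = 0.16 × 0.13768 = 0.0220288
Denominator: 0.0083328 + 0.013714 + 0.00791864 + 0.0220288 = 0.0519942
P(Mode I | data) = 0.0083328 / 0.0519942 ≈ 0.160

0.160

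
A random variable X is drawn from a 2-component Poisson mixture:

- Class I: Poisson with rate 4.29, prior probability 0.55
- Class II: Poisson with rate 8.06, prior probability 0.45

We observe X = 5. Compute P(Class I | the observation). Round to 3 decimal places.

0.694

By Bayes' theorem, P(k | x) = π_k f_k(x) / Σ_j π_j f_j(x).
Poisson probabilities:
  L_I = e^(−4.29)·4.29^5/5! = 0.165952
  L_II = e^(−8.06)·8.06^5/5! = 0.0895531
Weight by the priors:
  π_I·L_I = 0.55 × 0.165952 = 0.0912735
  π_II·L_II = 0.45 × 0.0895531 = 0.0402989
Evidence: 0.0912735 + 0.0402989 = 0.131572
P(Class I | the observation) ≈ 0.694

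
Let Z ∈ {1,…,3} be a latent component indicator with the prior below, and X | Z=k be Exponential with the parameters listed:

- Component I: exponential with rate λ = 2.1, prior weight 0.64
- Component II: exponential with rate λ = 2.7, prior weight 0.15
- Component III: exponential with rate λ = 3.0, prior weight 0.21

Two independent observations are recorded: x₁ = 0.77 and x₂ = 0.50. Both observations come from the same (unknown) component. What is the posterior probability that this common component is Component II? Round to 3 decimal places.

0.130

Apply Bayes' rule: the posterior for each component is proportional to its prior times its likelihood at x.
Since both observations come from the same component, the likelihood for component k is f_k(x₁)·f_k(x₂).
  f_I = [2.1·e^(−2.1·0.77) = 2.1·e^(−1.6170) = 0.416836] × [0.734869] = 0.30632
  f_II = [2.7·e^(−2.7·0.77) = 2.7·e^(−2.0790) = 0.337649] × [0.699949] = 0.236337
  f_III = [3.0·e^(−3.0·0.77) = 3.0·e^(−2.3100) = 0.297784] × [0.66939] = 0.199334
Prior × likelihood for each component:
  π_I·f_I = 0.64 × 0.30632 = 0.196045
  π_II·f_II = 0.15 × 0.236337 = 0.0354506
  π_III·f_III = 0.21 × 0.199334 = 0.0418601
Evidence: 0.196045 + 0.0354506 + 0.0418601 = 0.273355
So the posterior for Component II is 0.0354506 / 0.273355 ≈ 0.130.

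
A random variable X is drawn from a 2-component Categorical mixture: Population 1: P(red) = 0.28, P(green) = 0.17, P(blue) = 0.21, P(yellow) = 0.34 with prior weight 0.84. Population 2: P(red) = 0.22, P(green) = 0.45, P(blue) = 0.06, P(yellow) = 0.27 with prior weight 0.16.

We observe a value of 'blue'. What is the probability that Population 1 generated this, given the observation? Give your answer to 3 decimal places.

P(component k | x) = w_k·f_k(x) / marginal(x), where marginal(x) = Σ_j w_j·f_j(x).
Component likelihoods at x = 'blue':
  L_1 = P(blue | comp) = 0.21
  L_2 = P(blue | comp) = 0.06
Prior × likelihood for each component:
  w_1·L_1 = 0.84 × 0.21 = 0.1764
  w_2·L_2 = 0.16 × 0.06 = 0.0096
Evidence: 0.1764 + 0.0096 = 0.186
P(Population 1 | x) = 0.1764 / 0.186 ≈ 0.948

0.948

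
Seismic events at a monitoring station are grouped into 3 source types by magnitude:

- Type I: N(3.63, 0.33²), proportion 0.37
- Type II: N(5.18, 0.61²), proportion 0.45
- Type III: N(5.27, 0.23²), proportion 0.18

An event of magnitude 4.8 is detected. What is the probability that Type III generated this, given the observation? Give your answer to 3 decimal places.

Apply Bayes' rule: the posterior for each component is proportional to its prior times its likelihood at x.
Normal densities:
  p_I = (1/(0.33·√(2π)))·exp(−(4.8−3.63)²/(2·0.33²)) = 1.208916·exp(-6.28512) = 0.00225321
  p_II = (1/(0.61·√(2π)))·exp(−(4.8−5.18)²/(2·0.61²)) = 0.654004·exp(-0.19403) = 0.538657
  p_III = (1/(0.23·√(2π)))·exp(−(4.8−5.27)²/(2·0.23²)) = 1.734532·exp(-2.08790) = 0.21499
Prior × likelihood for each component:
  P(Z=I)·p_I = 0.37 × 0.00225321 = 0.000833687
  P(Z=II)·p_II = 0.45 × 0.538657 = 0.242396
  P(Z=III)·p_III = 0.18 × 0.21499 = 0.0386982
Evidence: 0.000833687 + 0.242396 + 0.0386982 = 0.281928
Responsibility of Type III: 0.0386982 / 0.281928 ≈ 0.137

0.137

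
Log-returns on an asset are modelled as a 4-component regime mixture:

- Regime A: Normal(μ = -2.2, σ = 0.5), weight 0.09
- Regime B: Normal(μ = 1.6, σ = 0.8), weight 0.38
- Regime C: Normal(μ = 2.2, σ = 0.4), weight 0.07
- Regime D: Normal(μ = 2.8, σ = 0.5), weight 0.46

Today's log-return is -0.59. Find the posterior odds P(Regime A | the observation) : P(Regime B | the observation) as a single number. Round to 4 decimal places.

0.0900

Since P(k|x) ∝ π_k f_k(x), the posterior odds are π_i f_i(x) / (π_j f_j(x)).
Evaluate each component's likelihood at the observed value:
  f_A = 0.00447168
  f_B = 0.0117636
  f_C = 2.71958e-11
  f_D = 8.31819e-11
Posterior odds = (π_A·f_A) / (π_B·f_B) = (0.09·0.00447168) / (0.38·0.0117636) = 0.000402451 / 0.00447016 ≈ 0.0900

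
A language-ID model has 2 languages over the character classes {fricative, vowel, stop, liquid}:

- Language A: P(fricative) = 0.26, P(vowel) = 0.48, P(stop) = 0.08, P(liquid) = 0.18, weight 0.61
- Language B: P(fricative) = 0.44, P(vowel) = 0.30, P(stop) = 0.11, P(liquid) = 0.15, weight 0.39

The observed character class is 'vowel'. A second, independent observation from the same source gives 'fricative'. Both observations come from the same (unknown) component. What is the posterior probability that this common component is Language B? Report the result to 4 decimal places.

By Bayes' theorem, P(k | x) = π_k f_k(x) / Σ_j π_j f_j(x).
Since both observations come from the same component, the likelihood for component k is f_k(x₁)·f_k(x₂).
  f_A = [0.48] × [0.26] = 0.1248
  f_B = [0.3] × [0.44] = 0.132
Unnormalised posteriors:
  π_A·f_A = 0.61 × 0.1248 = 0.076128
  π_B·f_B = 0.39 × 0.132 = 0.05148
Denominator: 0.076128 + 0.05148 = 0.127608
So the posterior for Language B is 0.05148 / 0.127608 ≈ 0.4034.

0.4034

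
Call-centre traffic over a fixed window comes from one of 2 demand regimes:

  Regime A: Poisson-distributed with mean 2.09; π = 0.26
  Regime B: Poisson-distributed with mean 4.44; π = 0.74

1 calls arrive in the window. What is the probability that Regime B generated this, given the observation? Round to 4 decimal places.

Apply Bayes' rule: the posterior for each component is proportional to its prior times its likelihood at x.
Evaluate each component's likelihood at the observed value:
  L_A = 0.258506
  L_B = 0.052374
Weight by the priors:
  π_A·L_A = 0.26 × 0.258506 = 0.0672116
  π_B·L_B = 0.74 × 0.052374 = 0.0387567
Sum: 0.0672116 + 0.0387567 = 0.105968
P(Regime B | x) = 0.0387567 / 0.105968 ≈ 0.3657

0.3657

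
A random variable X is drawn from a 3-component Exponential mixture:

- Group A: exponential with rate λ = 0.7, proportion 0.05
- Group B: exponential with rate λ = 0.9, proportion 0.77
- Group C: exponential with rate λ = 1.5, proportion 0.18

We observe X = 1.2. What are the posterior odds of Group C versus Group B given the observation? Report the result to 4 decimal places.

0.1896

Since P(k|x) ∝ P(Z=k) f_k(x), the posterior odds are P(Z=i) f_i(x) / (P(Z=j) f_j(x)).
Evaluate each component's likelihood at the observed value:
  L_A = 0.302197
  L_B = 0.305636
  L_C = 0.247948
Odds = (0.18/0.77) × (0.247948/0.305636) = 0.233766 × 0.811254 ≈ 0.1896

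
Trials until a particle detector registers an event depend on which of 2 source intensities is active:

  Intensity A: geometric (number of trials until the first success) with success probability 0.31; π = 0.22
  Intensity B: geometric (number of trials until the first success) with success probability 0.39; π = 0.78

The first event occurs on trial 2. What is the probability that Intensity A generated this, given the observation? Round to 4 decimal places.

Posterior ∝ prior × likelihood, so P(k | x) ∝ P(Z=k) f_k(x); normalise over all components.
Geometric probabilities:
  L_A = 0.2139
  L_B = 0.2379
Multiply by the mixture weights:
  P(Z=A)·L_A = 0.22 × 0.2139 = 0.047058
  P(Z=B)·L_B = 0.78 × 0.2379 = 0.185562
Denominator: 0.047058 + 0.185562 = 0.23262
P(Intensity A | data) ≈ 0.2023

0.2023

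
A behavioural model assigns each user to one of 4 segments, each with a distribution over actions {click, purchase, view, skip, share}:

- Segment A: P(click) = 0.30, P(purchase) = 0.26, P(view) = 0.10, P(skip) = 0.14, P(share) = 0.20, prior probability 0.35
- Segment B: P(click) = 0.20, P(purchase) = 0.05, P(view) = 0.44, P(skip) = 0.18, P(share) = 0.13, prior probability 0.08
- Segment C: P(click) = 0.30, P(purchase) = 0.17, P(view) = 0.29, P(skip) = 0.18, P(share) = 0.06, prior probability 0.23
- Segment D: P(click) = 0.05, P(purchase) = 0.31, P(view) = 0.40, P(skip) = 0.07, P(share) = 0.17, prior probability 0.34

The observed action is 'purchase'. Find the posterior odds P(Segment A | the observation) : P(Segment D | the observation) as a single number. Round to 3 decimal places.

Only the two components matter; the odds are (P(Z=i) f_i(x)) / (P(Z=j) f_j(x)).
Evaluate each component's likelihood at the observed value:
  L_A = 0.26
  L_B = 0.05
  L_C = 0.17
  L_D = 0.31
Posterior odds = (P(Z=A)·L_A) / (P(Z=D)·L_D) = (0.35·0.26) / (0.34·0.31) = 0.091 / 0.1054 ≈ 0.863

0.863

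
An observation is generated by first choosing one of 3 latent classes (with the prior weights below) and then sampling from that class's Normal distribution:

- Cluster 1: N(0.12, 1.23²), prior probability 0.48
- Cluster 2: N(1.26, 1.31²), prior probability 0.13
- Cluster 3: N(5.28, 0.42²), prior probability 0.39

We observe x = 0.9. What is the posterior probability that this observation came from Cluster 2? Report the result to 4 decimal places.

0.2304

Apply Bayes' rule: the posterior for each component is proportional to its prior times its likelihood at x.
Component likelihoods at x = 0.9:
  p_1 = 0.265266
  p_2 = 0.293251
  p_3 = 2.30033e-24
Weight by the priors:
  π_1·p_1 = 0.48 × 0.265266 = 0.127328
  π_2·p_2 = 0.13 × 0.293251 = 0.0381227
  π_3·p_3 = 0.39 × 2.30033e-24 = 8.97129e-25
Evidence: 0.127328 + 0.0381227 + 8.97129e-25 = 0.16545
Responsibility of Cluster 2: 0.0381227 / 0.16545 ≈ 0.2304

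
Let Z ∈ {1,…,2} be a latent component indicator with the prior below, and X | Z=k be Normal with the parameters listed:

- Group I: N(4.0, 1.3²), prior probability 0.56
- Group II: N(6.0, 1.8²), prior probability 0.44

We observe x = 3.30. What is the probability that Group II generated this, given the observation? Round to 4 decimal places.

0.1756

P(component k | x) = π_k·f_k(x) / marginal(x), where marginal(x) = Σ_j π_j·f_j(x).
Normal densities:
  L_I = 0.265465
  L_II = 0.0719542
Prior × likelihood for each component:
  π_I·L_I = 0.56 × 0.265465 = 0.14866
  π_II·L_II = 0.44 × 0.0719542 = 0.0316599
Normaliser: 0.14866 + 0.0316599 = 0.18032
Responsibility of Group II: 0.0316599 / 0.18032 ≈ 0.1756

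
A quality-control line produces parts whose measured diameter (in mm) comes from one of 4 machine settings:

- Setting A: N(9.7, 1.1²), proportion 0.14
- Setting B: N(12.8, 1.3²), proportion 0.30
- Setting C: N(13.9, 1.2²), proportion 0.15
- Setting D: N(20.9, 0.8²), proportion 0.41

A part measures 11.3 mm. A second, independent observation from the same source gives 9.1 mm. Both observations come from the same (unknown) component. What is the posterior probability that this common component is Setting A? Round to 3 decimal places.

Apply Bayes' rule: the posterior for each component is proportional to its prior times its likelihood at x.
Since both observations come from the same component, the likelihood for component k is f_k(x₁)·f_k(x₂).
  L_A = [(1/(1.1·√(2π)))·exp(−(11.3−9.7)²/(2·1.1²)) = 0.362675·exp(-1.05785) = 0.125921] × [0.312544] = 0.0393559
  L_B = [(1/(1.3·√(2π)))·exp(−(11.3−12.8)²/(2·1.3²)) = 0.306879·exp(-0.66568) = 0.157712] × [0.00534497] = 0.000842968
  L_C = [(1/(1.2·√(2π)))·exp(−(11.3−13.9)²/(2·1.2²)) = 0.332452·exp(-2.34722) = 0.0317939] × [0.000111525] = 3.54582e-06
  L_D = [(1/(0.8·√(2π)))·exp(−(11.3−20.9)²/(2·0.8²)) = 0.498678·exp(-72.00000) = 2.68298e-32] × [2.8492e-48] = 7.64436e-80
Multiply by the mixture weights:
  π_A·L_A = 0.14 × 0.0393559 = 0.00550983
  π_B·L_B = 0.30 × 0.000842968 = 0.00025289
  π_C·L_C = 0.15 × 3.54582e-06 = 5.31872e-07
  π_D·L_D = 0.41 × 7.64436e-80 = 3.13419e-80
Denominator: 0.00550983 + 0.00025289 + 5.31872e-07 + 3.13419e-80 = 0.00576325
Responsibility of Setting A: 0.00550983 / 0.00576325 ≈ 0.956

0.956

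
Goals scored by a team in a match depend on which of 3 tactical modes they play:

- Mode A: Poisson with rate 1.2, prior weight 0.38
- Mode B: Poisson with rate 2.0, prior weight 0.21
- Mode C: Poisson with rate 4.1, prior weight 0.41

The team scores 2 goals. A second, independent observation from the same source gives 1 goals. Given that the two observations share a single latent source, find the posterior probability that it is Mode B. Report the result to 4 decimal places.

0.3137

P(component k | x) = P(Z=k)·f_k(x) / marginal(x), where marginal(x) = Σ_j P(Z=j)·f_j(x).
Since both observations come from the same component, the likelihood for component k is f_k(x₁)·f_k(x₂).
  L_A = [e^(−1.2)·1.2^2/2! = 0.21686] × [0.361433] = 0.0783803
  L_B = [e^(−2.0)·2.0^2/2! = 0.270671] × [0.270671] = 0.0732626
  L_C = [e^(−4.1)·4.1^2/2! = 0.139293] × [0.067948] = 0.0094647
Prior × likelihood for each component:
  P(Z=A)·L_A = 0.38 × 0.0783803 = 0.0297845
  P(Z=B)·L_B = 0.21 × 0.0732626 = 0.0153851
  P(Z=C)·L_C = 0.41 × 0.0094647 = 0.00388053
Normaliser: 0.0297845 + 0.0153851 + 0.00388053 = 0.0490502
Responsibility of Mode B: 0.0153851 / 0.0490502 ≈ 0.3137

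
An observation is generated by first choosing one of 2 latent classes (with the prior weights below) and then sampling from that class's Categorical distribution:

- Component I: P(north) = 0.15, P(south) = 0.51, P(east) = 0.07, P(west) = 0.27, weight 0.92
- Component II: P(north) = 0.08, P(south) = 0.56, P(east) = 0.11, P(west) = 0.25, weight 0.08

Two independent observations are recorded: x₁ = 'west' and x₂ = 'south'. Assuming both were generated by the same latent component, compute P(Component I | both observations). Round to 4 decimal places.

0.9188

Posterior ∝ prior × likelihood, so P(k | x) ∝ π_k f_k(x); normalise over all components.
Since both observations come from the same component, the likelihood for component k is f_k(x₁)·f_k(x₂).
  L_I = [0.27] × [0.51] = 0.1377
  L_II = [0.25] × [0.56] = 0.14
Prior × likelihood for each component:
  π_I·L_I = 0.92 × 0.1377 = 0.126684
  π_II·L_II = 0.08 × 0.14 = 0.0112
Denominator: 0.126684 + 0.0112 = 0.137884
P(Component I | x) ≈ 0.9188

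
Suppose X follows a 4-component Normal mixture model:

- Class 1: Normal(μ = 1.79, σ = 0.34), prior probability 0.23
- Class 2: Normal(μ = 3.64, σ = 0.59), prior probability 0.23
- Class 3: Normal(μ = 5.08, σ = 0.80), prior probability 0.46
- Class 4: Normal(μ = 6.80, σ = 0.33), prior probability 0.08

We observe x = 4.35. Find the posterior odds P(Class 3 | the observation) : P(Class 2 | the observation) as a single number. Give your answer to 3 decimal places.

2.007

Since P(k|x) ∝ π_k f_k(x), the posterior odds are π_i f_i(x) / (π_j f_j(x)).
Component likelihoods at x = 4.35:
  L_1 = (1/(0.34·√(2π)))·exp(−(4.35−1.79)²/(2·0.34²)) = 1.173360·exp(-28.34602) = 5.73998e-13
  L_2 = (1/(0.59·√(2π)))·exp(−(4.35−3.64)²/(2·0.59²)) = 0.676173·exp(-0.72407) = 0.327791
  L_3 = (1/(0.80·√(2π)))·exp(−(4.35−5.08)²/(2·0.80²)) = 0.498678·exp(-0.41633) = 0.32886
  L_4 = (1/(0.33·√(2π)))·exp(−(4.35−6.80)²/(2·0.33²)) = 1.208916·exp(-27.55969) = 1.2983e-12
Posterior odds = (π_3·L_3) / (π_2·L_2) = (0.46·0.32886) / (0.23·0.327791) = 0.151276 / 0.0753919 ≈ 2.007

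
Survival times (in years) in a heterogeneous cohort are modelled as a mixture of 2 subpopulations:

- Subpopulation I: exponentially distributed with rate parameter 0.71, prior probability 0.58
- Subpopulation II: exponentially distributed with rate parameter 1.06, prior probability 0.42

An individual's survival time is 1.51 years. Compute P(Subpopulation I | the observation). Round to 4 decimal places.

P(component k | x) = P(Z=k)·f_k(x) / marginal(x), where marginal(x) = Σ_j P(Z=j)·f_j(x).
Component likelihoods at x = 1.51 years:
  f_I = 0.71·e^(−0.71·1.51) = 0.71·e^(−1.0721) = 0.243025
  f_II = 1.06·e^(−1.06·1.51) = 1.06·e^(−1.6006) = 0.213882
Unnormalised posteriors:
  P(Z=I)·f_I = 0.58 × 0.243025 = 0.140955
  P(Z=II)·f_II = 0.42 × 0.213882 = 0.0898304
Denominator: 0.140955 + 0.0898304 = 0.230785
So the posterior for Subpopulation I is 0.140955 / 0.230785 ≈ 0.6108.

0.6108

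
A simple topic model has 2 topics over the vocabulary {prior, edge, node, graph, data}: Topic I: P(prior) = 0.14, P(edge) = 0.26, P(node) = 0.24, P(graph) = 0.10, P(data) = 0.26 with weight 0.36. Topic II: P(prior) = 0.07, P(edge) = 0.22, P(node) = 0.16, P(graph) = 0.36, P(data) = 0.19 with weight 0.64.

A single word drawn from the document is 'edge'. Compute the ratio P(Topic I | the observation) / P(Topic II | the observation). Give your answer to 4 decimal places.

0.6648

Posterior odds = (w_i f_i(x)) / (w_j f_j(x)); the normalising sum cancels.
Evaluate each component's likelihood at the observed value:
  p_I = 0.26
  p_II = 0.22
0.0936 / 0.1408 ≈ 0.6648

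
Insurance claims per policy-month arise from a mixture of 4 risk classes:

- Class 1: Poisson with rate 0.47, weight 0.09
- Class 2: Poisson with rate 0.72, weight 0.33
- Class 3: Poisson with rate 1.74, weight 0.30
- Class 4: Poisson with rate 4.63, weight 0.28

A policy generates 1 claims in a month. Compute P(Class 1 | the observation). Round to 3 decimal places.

Apply Bayes' rule: the posterior for each component is proportional to its prior times its likelihood at x.
Evaluate each component's likelihood at the observed value:
  L_1 = 0.293751
  L_2 = 0.350462
  L_3 = 0.305405
  L_4 = 0.0451645
Unnormalised posteriors:
  π_1·L_1 = 0.09 × 0.293751 = 0.0264376
  π_2·L_2 = 0.33 × 0.350462 = 0.115652
  π_3·L_3 = 0.30 × 0.305405 = 0.0916216
  π_4·L_4 = 0.28 × 0.0451645 = 0.0126461
Normaliser: 0.0264376 + 0.115652 + 0.0916216 + 0.0126461 = 0.246358
Responsibility of Class 1: 0.0264376 / 0.246358 ≈ 0.107

0.107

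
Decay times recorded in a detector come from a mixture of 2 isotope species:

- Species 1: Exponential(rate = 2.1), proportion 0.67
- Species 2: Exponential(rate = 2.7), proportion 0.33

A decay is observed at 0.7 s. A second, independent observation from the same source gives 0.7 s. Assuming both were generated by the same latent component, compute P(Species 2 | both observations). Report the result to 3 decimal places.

Apply Bayes' rule: the posterior for each component is proportional to its prior times its likelihood at x.
Since both observations come from the same component, the likelihood for component k is f_k(x₁)·f_k(x₂).
  f_1 = [0.482844] × [0.482844] = 0.233138
  f_2 = [0.407894] × [0.407894] = 0.166377
Weight by the priors:
  w_1·f_1 = 0.67 × 0.233138 = 0.156202
  w_2·f_2 = 0.33 × 0.166377 = 0.0549045
Denominator: 0.156202 + 0.0549045 = 0.211107
Responsibility of Species 2: 0.0549045 / 0.211107 ≈ 0.260

0.260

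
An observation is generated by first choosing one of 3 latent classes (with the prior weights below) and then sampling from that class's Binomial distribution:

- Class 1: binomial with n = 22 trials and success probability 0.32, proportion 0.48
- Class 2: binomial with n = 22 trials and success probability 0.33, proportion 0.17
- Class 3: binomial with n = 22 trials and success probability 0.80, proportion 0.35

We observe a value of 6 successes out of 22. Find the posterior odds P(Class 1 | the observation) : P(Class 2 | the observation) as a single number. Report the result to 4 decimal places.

Only the two components matter; the odds are (π_i f_i(x)) / (π_j f_j(x)).
Evaluate each component's likelihood at the observed value:
  f_1 = C(22,6)·0.32^6·0.68^16 = 74613·0.00107374·0.00208998 = 0.167439
  f_2 = C(22,6)·0.33^6·0.67^16 = 74613·0.00129147·0.00164891 = 0.158889
  f_3 = C(22,6)·0.80^6·0.20^16 = 74613·0.262144·6.5536e-12 = 1.28184e-07
Odds = (0.48/0.17) × (0.167439/0.158889) = 2.82353 × 1.05381 ≈ 2.9755

2.9755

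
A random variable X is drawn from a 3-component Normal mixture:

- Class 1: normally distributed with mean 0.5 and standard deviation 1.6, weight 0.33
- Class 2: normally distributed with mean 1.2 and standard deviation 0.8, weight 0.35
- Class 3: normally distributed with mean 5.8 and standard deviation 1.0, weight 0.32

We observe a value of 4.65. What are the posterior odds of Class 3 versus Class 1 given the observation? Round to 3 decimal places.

The posterior odds equal the prior odds times the likelihood ratio: (P(Z=i)/P(Z=j))·(f_i(x)/f_j(x)).
Component likelihoods at x = 4.65:
  L_1 = (1/(1.6·√(2π)))·exp(−(4.65−0.5)²/(2·1.6²)) = 0.249339·exp(-3.36377) = 0.00862827
  L_2 = (1/(0.8·√(2π)))·exp(−(4.65−1.2)²/(2·0.8²)) = 0.498678·exp(-9.29883) = 4.56447e-05
  L_3 = (1/(1.0·√(2π)))·exp(−(4.65−5.8)²/(2·1.0²)) = 0.398942·exp(-0.66125) = 0.205936
Posterior odds = (P(Z=3)·L_3) / (P(Z=1)·L_1) = (0.32·0.205936) / (0.33·0.00862827) = 0.0658996 / 0.00284733 ≈ 23.144

23.144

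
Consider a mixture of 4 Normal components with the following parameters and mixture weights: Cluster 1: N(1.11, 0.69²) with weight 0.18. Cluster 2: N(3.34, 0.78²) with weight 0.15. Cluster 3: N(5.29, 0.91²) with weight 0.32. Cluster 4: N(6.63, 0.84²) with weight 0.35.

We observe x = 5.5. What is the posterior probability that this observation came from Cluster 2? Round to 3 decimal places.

0.008

Apply Bayes' rule: the posterior for each component is proportional to its prior times its likelihood at x.
Normal densities:
  L_1 = (1/(0.69·√(2π)))·exp(−(5.5−1.11)²/(2·0.69²)) = 0.578177·exp(-20.23955) = 9.37855e-10
  L_2 = (1/(0.78·√(2π)))·exp(−(5.5−3.34)²/(2·0.78²)) = 0.511464·exp(-3.83432) = 0.0110558
  L_3 = (1/(0.91·√(2π)))·exp(−(5.5−5.29)²/(2·0.91²)) = 0.438398·exp(-0.02663) = 0.426879
  L_4 = (1/(0.84·√(2π)))·exp(−(5.5−6.63)²/(2·0.84²)) = 0.474931·exp(-0.90483) = 0.192162
Multiply by the mixture weights:
  w_1·L_1 = 0.18 × 9.37855e-10 = 1.68814e-10
  w_2·L_2 = 0.15 × 0.0110558 = 0.00165838
  w_3·L_3 = 0.32 × 0.426879 = 0.136601
  w_4·L_4 = 0.35 × 0.192162 = 0.0672566
Normaliser: 1.68814e-10 + 0.00165838 + 0.136601 + 0.0672566 = 0.205516
P(Cluster 2 | the observation) = 0.00165838 / 0.205516 ≈ 0.008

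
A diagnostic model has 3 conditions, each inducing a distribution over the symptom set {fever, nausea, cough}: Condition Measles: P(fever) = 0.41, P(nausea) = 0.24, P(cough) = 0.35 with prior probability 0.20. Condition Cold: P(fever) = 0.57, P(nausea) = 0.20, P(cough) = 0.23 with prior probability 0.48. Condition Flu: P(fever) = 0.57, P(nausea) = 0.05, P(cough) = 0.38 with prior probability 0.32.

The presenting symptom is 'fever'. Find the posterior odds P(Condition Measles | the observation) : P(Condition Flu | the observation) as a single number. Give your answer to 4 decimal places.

Posterior odds = (π_i f_i(x)) / (π_j f_j(x)); the normalising sum cancels.
Evaluate each component's likelihood at the observed value:
  L_Measles = P(fever | comp) = 0.41
  L_Cold = P(fever | comp) = 0.57
  L_Flu = P(fever | comp) = 0.57
Odds = (0.20/0.32) × (0.41/0.57) = 0.625 × 0.719298 ≈ 0.4496

0.4496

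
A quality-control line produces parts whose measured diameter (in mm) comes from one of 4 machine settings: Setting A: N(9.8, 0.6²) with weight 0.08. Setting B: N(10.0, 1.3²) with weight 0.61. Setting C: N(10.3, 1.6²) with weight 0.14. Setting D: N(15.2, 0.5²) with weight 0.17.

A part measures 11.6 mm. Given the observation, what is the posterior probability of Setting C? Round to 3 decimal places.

Posterior ∝ prior × likelihood, so P(k | x) ∝ π_k f_k(x); normalise over all components.
Normal densities:
  f_A = 0.00738641
  f_B = 0.143891
  f_C = 0.179242
  f_D = 4.41598e-12
Weight by the priors:
  π_A·f_A = 0.08 × 0.00738641 = 0.000590913
  π_B·f_B = 0.61 × 0.143891 = 0.0877735
  π_C·f_C = 0.14 × 0.179242 = 0.0250938
  π_D·f_D = 0.17 × 4.41598e-12 = 7.50717e-13
Sum: 0.000590913 + 0.0877735 + 0.0250938 + 7.50717e-13 = 0.113458
P(Setting C | x) = 0.0250938 / 0.113458 ≈ 0.221

0.221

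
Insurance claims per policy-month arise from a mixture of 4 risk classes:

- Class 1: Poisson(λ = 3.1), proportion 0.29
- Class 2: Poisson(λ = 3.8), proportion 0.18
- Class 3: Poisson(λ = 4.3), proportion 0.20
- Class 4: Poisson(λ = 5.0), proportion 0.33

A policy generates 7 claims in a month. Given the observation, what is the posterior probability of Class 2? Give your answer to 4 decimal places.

Apply Bayes' rule: the posterior for each component is proportional to its prior times its likelihood at x.
Evaluate each component's likelihood at the observed value:
  L_1 = e^(−3.1)·3.1^7/7! = 0.0245917
  L_2 = e^(−3.8)·3.8^7/7! = 0.050785
  L_3 = e^(−4.3)·4.3^7/7! = 0.0731783
  L_4 = e^(−5.0)·5.0^7/7! = 0.104445
Unnormalised posteriors:
  P(Z=1)·L_1 = 0.29 × 0.0245917 = 0.00713159
  P(Z=2)·L_2 = 0.18 × 0.050785 = 0.0091413
  P(Z=3)·L_3 = 0.20 × 0.0731783 = 0.0146357
  P(Z=4)·L_4 = 0.33 × 0.104445 = 0.0344668
Denominator: 0.00713159 + 0.0091413 + 0.0146357 + 0.0344668 = 0.0653754
So the posterior for Class 2 is 0.0091413 / 0.0653754 ≈ 0.1398.

0.1398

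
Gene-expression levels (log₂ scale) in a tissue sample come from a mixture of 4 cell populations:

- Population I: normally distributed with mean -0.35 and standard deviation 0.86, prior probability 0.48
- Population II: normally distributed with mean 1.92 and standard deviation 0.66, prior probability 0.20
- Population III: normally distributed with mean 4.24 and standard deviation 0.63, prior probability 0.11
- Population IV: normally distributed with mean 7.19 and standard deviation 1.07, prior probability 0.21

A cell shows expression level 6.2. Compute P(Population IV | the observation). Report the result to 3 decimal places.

0.989

The responsibility of component k is P(Z=k) f_k(x) divided by Σ_j P(Z=j) f_j(x).
Component likelihoods at x = 6.2:
  L_I = (1/(0.86·√(2π)))·exp(−(6.2−-0.35)²/(2·0.86²)) = 0.463886·exp(-29.00385) = 1.17543e-13
  L_II = (1/(0.66·√(2π)))·exp(−(6.2−1.92)²/(2·0.66²)) = 0.604458·exp(-21.02663) = 4.4629e-10
  L_III = (1/(0.63·√(2π)))·exp(−(6.2−4.24)²/(2·0.63²)) = 0.633242·exp(-4.83951) = 0.00500955
  L_IV = (1/(1.07·√(2π)))·exp(−(6.2−7.19)²/(2·1.07²)) = 0.372843·exp(-0.42803) = 0.243017
Multiply by the mixture weights:
  P(Z=I)·L_I = 0.48 × 1.17543e-13 = 5.64208e-14
  P(Z=II)·L_II = 0.20 × 4.4629e-10 = 8.92579e-11
  P(Z=III)·L_III = 0.11 × 0.00500955 = 0.00055105
  P(Z=IV)·L_IV = 0.21 × 0.243017 = 0.0510335
Evidence: 5.64208e-14 + 8.92579e-11 + 0.00055105 + 0.0510335 = 0.0515845
Responsibility of Population IV: 0.0510335 / 0.0515845 ≈ 0.989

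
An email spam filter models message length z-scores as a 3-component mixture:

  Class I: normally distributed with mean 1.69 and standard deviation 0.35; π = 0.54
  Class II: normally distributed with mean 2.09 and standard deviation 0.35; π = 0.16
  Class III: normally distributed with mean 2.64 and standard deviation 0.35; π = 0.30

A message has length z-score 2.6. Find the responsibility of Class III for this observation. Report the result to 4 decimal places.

Posterior ∝ prior × likelihood, so P(k | x) ∝ π_k f_k(x); normalise over all components.
Evaluate each component's likelihood at the observed value:
  p_I = 0.0388085
  p_II = 0.394258
  p_III = 1.13242
Prior × likelihood for each component:
  π_I·p_I = 0.54 × 0.0388085 = 0.0209566
  π_II·p_II = 0.16 × 0.394258 = 0.0630813
  π_III·p_III = 0.30 × 1.13242 = 0.339725
Denominator: 0.0209566 + 0.0630813 + 0.339725 = 0.423763
So the posterior for Class III is 0.339725 / 0.423763 ≈ 0.8017.

0.8017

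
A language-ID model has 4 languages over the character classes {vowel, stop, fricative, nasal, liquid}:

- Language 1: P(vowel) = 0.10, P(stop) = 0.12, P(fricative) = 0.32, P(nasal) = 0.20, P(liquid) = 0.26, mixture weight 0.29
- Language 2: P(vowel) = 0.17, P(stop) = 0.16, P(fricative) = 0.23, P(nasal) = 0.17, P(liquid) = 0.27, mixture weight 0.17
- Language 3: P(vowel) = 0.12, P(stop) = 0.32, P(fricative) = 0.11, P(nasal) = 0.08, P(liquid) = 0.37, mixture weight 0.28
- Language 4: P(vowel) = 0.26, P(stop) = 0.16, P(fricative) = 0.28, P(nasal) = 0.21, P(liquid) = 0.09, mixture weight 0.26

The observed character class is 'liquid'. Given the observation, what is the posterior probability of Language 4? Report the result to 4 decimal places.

0.0942

P(component k | x) = w_k·f_k(x) / marginal(x), where marginal(x) = Σ_j w_j·f_j(x).
Component likelihoods at x = 'liquid':
  f_1 = P(liquid | comp) = 0.26
  f_2 = P(liquid | comp) = 0.27
  f_3 = P(liquid | comp) = 0.37
  f_4 = P(liquid | comp) = 0.09
Unnormalised posteriors:
  w_1·f_1 = 0.29 × 0.26 = 0.0754
  w_2·f_2 = 0.17 × 0.27 = 0.0459
  w_3·f_3 = 0.28 × 0.37 = 0.1036
  w_4·f_4 = 0.26 × 0.09 = 0.0234
Evidence: 0.0754 + 0.0459 + 0.1036 + 0.0234 = 0.2483
P(Language 4 | data) ≈ 0.0942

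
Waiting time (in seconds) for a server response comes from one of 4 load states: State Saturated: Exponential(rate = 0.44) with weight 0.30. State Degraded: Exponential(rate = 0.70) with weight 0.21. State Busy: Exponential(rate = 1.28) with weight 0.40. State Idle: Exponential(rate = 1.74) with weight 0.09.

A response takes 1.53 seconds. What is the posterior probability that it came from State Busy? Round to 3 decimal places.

0.360

P(component k | x) = w_k·f_k(x) / marginal(x), where marginal(x) = Σ_j w_j·f_j(x).
Evaluate each component's likelihood at the observed value:
  p_Saturated = 0.44·e^(−0.44·1.53) = 0.44·e^(−0.6732) = 0.224432
  p_Degraded = 0.70·e^(−0.70·1.53) = 0.70·e^(−1.0710) = 0.239866
  p_Busy = 1.28·e^(−1.28·1.53) = 1.28·e^(−1.9584) = 0.180587
  p_Idle = 1.74·e^(−1.74·1.53) = 1.74·e^(−2.6622) = 0.121442
Weight by the priors:
  w_Saturated·p_Saturated = 0.30 × 0.224432 = 0.0673297
  w_Degraded·p_Degraded = 0.21 × 0.239866 = 0.0503719
  w_Busy·p_Busy = 0.40 × 0.180587 = 0.072235
  w_Idle·p_Idle = 0.09 × 0.121442 = 0.0109298
Sum: 0.0673297 + 0.0503719 + 0.072235 + 0.0109298 = 0.200866
P(State Busy | x) ≈ 0.360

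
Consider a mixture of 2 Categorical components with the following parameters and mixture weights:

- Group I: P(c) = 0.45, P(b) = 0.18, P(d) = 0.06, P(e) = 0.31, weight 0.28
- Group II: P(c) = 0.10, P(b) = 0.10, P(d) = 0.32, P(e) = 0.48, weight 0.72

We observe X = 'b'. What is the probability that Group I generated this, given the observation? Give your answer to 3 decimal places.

0.412

The responsibility of component k is π_k f_k(x) divided by Σ_j π_j f_j(x).
Evaluate each component's likelihood at the observed value:
  p_I = 0.18
  p_II = 0.1
Prior × likelihood for each component:
  π_I·p_I = 0.28 × 0.18 = 0.0504
  π_II·p_II = 0.72 × 0.1 = 0.072
Denominator: 0.0504 + 0.072 = 0.1224
Responsibility of Group I: 0.0504 / 0.1224 ≈ 0.412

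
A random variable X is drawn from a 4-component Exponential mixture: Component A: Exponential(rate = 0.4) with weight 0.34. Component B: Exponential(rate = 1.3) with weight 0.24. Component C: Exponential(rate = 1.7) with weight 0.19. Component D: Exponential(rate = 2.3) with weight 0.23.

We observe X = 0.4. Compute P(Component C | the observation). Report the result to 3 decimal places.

0.242

Posterior ∝ prior × likelihood, so P(k | x) ∝ P(Z=k) f_k(x); normalise over all components.
Exponential densities:
  f_A = 0.340858
  f_B = 0.772877
  f_C = 0.861249
  f_D = 0.916594
Multiply by the mixture weights:
  P(Z=A)·f_A = 0.34 × 0.340858 = 0.115892
  P(Z=B)·f_B = 0.24 × 0.772877 = 0.18549
  P(Z=C)·f_C = 0.19 × 0.861249 = 0.163637
  P(Z=D)·f_D = 0.23 × 0.916594 = 0.210817
Marginal: 0.115892 + 0.18549 + 0.163637 + 0.210817 = 0.675836
P(Component C | data) ≈ 0.242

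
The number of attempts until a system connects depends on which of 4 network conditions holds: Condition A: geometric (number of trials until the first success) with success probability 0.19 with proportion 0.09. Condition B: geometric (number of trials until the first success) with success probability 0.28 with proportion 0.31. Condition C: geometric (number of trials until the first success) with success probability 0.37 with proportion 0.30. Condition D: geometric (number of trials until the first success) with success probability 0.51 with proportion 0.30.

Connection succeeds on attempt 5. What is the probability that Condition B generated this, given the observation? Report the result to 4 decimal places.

0.4093

P(component k | x) = π_k·f_k(x) / marginal(x), where marginal(x) = Σ_j π_j·f_j(x).
Evaluate each component's likelihood at the observed value:
  L_A = 0.0817888
  L_B = 0.0752468
  L_C = 0.058286
  L_D = 0.0294005
Prior × likelihood for each component:
  π_A·L_A = 0.09 × 0.0817888 = 0.00736099
  π_B·L_B = 0.31 × 0.0752468 = 0.0233265
  π_C·L_C = 0.30 × 0.058286 = 0.0174858
  π_D·L_D = 0.30 × 0.0294005 = 0.00882015
Evidence: 0.00736099 + 0.0233265 + 0.0174858 + 0.00882015 = 0.0569934
P(Condition B | 5) ≈ 0.4093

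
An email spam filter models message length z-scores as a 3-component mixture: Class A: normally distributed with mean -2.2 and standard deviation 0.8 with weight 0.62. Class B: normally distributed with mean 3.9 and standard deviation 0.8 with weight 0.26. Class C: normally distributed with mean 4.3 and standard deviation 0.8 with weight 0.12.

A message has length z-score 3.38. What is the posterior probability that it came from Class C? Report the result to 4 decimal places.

0.2274

Posterior ∝ prior × likelihood, so P(k | x) ∝ π_k f_k(x); normalise over all components.
Component likelihoods at x = 3.38:
  L_A = 1.35979e-11
  L_B = 0.403715
  L_C = 0.25742
Multiply by the mixture weights:
  π_A·L_A = 0.62 × 1.35979e-11 = 8.43068e-12
  π_B·L_B = 0.26 × 0.403715 = 0.104966
  π_C·L_C = 0.12 × 0.25742 = 0.0308904
Evidence: 8.43068e-12 + 0.104966 + 0.0308904 = 0.135856
P(Class C | data) = 0.0308904 / 0.135856 ≈ 0.2274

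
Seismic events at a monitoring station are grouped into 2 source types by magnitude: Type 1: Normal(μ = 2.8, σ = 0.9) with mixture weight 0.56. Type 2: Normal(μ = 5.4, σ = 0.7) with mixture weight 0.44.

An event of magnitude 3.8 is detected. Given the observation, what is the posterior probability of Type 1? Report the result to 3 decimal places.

P(component k | x) = P(Z=k)·f_k(x) / marginal(x), where marginal(x) = Σ_j P(Z=j)·f_j(x).
Component likelihoods at x = 3.8:
  p_1 = (1/(0.9·√(2π)))·exp(−(3.8−2.8)²/(2·0.9²)) = 0.443269·exp(-0.61728) = 0.239103
  p_2 = (1/(0.7·√(2π)))·exp(−(3.8−5.4)²/(2·0.7²)) = 0.569918·exp(-2.61224) = 0.0418147
Prior × likelihood for each component:
  P(Z=1)·p_1 = 0.56 × 0.239103 = 0.133898
  P(Z=2)·p_2 = 0.44 × 0.0418147 = 0.0183984
Normaliser: 0.133898 + 0.0183984 = 0.152296
P(Type 1 | the observation) ≈ 0.879

0.879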